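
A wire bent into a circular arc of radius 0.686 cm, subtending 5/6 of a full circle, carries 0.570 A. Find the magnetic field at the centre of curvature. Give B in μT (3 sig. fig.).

B ≈ 43.5 μT

The Biot–Savart field of a circular arc at its centre is B = μ₀Iφ/(4πR), with φ = 5.236 rad.
B = (4π×10⁻⁷ × 0.570 × 5.236) / (4π × 0.00686) = 4.35×10⁻⁵ T.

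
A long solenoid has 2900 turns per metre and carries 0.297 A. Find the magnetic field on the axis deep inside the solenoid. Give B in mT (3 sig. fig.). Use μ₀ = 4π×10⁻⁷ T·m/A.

Inside a long solenoid, B = μ₀nI with n = 2900 turns/m.
B = 4π×10⁻⁷ × 2900 × 0.297 = 1.08×10⁻³ T.

B ≈ 1.08 mT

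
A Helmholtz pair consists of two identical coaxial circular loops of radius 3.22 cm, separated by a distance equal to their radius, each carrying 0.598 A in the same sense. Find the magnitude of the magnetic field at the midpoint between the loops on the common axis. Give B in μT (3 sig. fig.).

Each loop contributes B = μ₀IR²/[2(R²+z²)^(3/2)] on the axis, with z measured from that loop.
Loop 1 (z = 0.0161 m): B₁ = 8.35×10⁻⁶ T. Loop 2 (z = 0.0161 m): B₂ = 8.35×10⁻⁶ T.
The fields add: B = B₁ + B₂ = 1.67×10⁻⁵ T.

B ≈ 16.7 μT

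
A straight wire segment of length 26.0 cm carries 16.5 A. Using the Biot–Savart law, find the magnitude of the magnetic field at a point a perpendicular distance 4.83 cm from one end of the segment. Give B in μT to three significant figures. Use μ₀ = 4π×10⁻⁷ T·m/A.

For a finite straight segment, B = (μ₀I/4πd)(sinθ₁ + sinθ₂), where θ₁, θ₂ are the angles from the perpendicular to each end.
The perpendicular foot is at one end, so the two end-offsets along the wire are 0 and L = 0.26 m.
sinθ₁ = 0/√(0²+0.0483²) = 0.0000; sinθ₂ = 0.26/√(0.26²+0.0483²) = 0.9832.
B = (4π×10⁻⁷ × 16.5) / (4π × 0.0483) × (0.0000 + 0.9832) = 3.36×10⁻⁵ T.

B ≈ 33.6 μT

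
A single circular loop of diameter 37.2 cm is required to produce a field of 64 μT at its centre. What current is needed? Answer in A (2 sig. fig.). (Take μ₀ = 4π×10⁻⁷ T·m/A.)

I ≈ 19 A

At the centre of a circular loop B = μ₀I/(2R), so I = 2RB/μ₀.
With R = 0.186 m, I = 2 × 0.186 × 6.40×10⁻⁵ / (4π×10⁻⁷) = 18.9 A.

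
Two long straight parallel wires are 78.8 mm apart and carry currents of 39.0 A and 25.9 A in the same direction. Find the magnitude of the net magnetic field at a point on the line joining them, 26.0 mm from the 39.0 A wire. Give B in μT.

B ≈ 202 μT

Each long wire gives B = μ₀I/(2πd). Distances are d₁ = 0.026 m and d₂ = 0.0528 m.
B₁ = 3.00×10⁻⁴ T, B₂ = 9.81×10⁻⁵ T.
Between parallel currents the two contributions point in opposite directions, so they subtract. B = |B₁ − B₂| = |3.00×10⁻⁴ − 9.81×10⁻⁵| = 2.02×10⁻⁴ T.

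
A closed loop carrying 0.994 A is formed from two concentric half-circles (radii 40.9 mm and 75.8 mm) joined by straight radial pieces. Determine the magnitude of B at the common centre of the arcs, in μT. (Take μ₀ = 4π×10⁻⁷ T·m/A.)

The radial connectors point toward the centre, so dl × r̂ = 0 and they contribute nothing.
Each semicircle gives μ₀I/(4R): inner arc 7.64×10⁻⁶ T, outer arc 4.12×10⁻⁶ T.
The two arcs carry current in opposite angular senses, so their fields oppose: B = |7.64×10⁻⁶ − 4.12×10⁻⁶| = 3.52×10⁻⁶ T.

B ≈ 3.52 μT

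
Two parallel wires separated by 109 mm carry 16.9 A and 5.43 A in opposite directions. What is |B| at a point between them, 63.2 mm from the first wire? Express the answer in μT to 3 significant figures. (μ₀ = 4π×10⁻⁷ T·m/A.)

B ≈ 77.2 μT

Each long wire gives B = μ₀I/(2πd). Distances are d₁ = 0.0632 m and d₂ = 0.0458 m.
B₁ = 5.35×10⁻⁵ T, B₂ = 2.37×10⁻⁵ T.
Between antiparallel currents both contributions point the same way, so they add. B = B₁ + B₂ = 5.35×10⁻⁵ + 2.37×10⁻⁵ = 7.72×10⁻⁵ T.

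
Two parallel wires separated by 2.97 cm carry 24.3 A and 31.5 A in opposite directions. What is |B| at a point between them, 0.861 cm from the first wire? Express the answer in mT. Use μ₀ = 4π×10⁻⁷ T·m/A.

Each long wire gives B = μ₀I/(2πd). Distances are d₁ = 0.00861 m and d₂ = 0.02109 m.
B₁ = 5.64×10⁻⁴ T, B₂ = 2.99×10⁻⁴ T.
Between antiparallel currents both contributions point the same way, so they add. B = B₁ + B₂ = 5.64×10⁻⁴ + 2.99×10⁻⁴ = 8.63×10⁻⁴ T.

B ≈ 0.863 mT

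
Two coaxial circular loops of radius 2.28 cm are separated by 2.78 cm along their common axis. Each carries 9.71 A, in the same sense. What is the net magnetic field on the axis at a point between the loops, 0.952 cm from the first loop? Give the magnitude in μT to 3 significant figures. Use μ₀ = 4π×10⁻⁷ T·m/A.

Each loop contributes B = μ₀IR²/[2(R²+z²)^(3/2)] on the axis, with z measured from that loop.
Loop 1 (z = 0.00952 m): B₁ = 2.10×10⁻⁴ T. Loop 2 (z = 0.01828 m): B₂ = 1.27×10⁻⁴ T.
The fields add: B = B₁ + B₂ = 3.37×10⁻⁴ T.

B ≈ 337 μT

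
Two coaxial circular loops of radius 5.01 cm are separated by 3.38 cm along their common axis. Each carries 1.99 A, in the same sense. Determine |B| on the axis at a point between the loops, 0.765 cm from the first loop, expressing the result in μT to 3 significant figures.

B ≈ 41.5 μT

Each loop contributes B = μ₀IR²/[2(R²+z²)^(3/2)] on the axis, with z measured from that loop.
Loop 1 (z = 0.00765 m): B₁ = 2.41×10⁻⁵ T. Loop 2 (z = 0.02615 m): B₂ = 1.74×10⁻⁵ T.
The fields add: B = B₁ + B₂ = 4.15×10⁻⁵ T.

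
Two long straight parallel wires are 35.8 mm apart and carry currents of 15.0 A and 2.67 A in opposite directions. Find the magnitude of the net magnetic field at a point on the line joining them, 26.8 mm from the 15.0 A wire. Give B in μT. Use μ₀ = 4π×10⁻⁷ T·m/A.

B ≈ 171 μT

Each long wire gives B = μ₀I/(2πd). Distances are d₁ = 0.0268 m and d₂ = 0.009 m.
B₁ = 1.12×10⁻⁴ T, B₂ = 5.93×10⁻⁵ T.
Between antiparallel currents both contributions point the same way, so they add. B = B₁ + B₂ = 1.12×10⁻⁴ + 5.93×10⁻⁵ = 1.71×10⁻⁴ T.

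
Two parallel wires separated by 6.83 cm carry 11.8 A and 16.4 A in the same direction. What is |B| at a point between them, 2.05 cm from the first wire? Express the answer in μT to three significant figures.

Each long wire gives B = μ₀I/(2πd). Distances are d₁ = 0.0205 m and d₂ = 0.0478 m.
B₁ = 1.15×10⁻⁴ T, B₂ = 6.86×10⁻⁵ T.
Between parallel currents the two contributions point in opposite directions, so they subtract. B = |B₁ − B₂| = |1.15×10⁻⁴ − 6.86×10⁻⁵| = 4.65×10⁻⁵ T.

B ≈ 46.5 μT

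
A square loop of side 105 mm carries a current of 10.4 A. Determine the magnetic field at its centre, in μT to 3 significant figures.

B ≈ 112 μT

Each side is a finite straight segment at perpendicular distance d = a/(2 tan(π/4)) = 0.0525 m from the centre, with end-angles ±π/4.
One side contributes B₁ = (μ₀I/4πd)·2 sin(π/4) = 2.80×10⁻⁵ T.
All 4 sides add in the same direction: B = 4 × 2.80×10⁻⁵ = 1.12×10⁻⁴ T.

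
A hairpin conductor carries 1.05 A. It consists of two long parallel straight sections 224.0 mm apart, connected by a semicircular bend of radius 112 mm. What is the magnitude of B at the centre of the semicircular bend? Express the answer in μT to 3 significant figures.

B ≈ 4.82 μT

The semicircular arc contributes B_arc = μ₀I·π/(4πR) = μ₀I/(4R) = 2.95×10⁻⁶ T.
Each semi-infinite lead is at perpendicular distance R = 0.112 m from the centre, with the perpendicular foot at its near end, so it contributes μ₀I/(4πR); both point the same way, together 1.88×10⁻⁶ T.
Arc and leads all point the same direction: B = 2.95×10⁻⁶ + 1.88×10⁻⁶ = 4.82×10⁻⁶ T.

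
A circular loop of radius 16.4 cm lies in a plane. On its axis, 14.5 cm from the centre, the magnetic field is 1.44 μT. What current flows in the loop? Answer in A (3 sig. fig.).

On the axis of a loop, B = μ₀IR²/[2(R²+z²)^(3/2)], so I = 2B(R²+z²)^(3/2)/(μ₀R²).
R² + z² = 0.0269 + 0.02102 = 0.04792 m²; raised to 3/2 gives 1.05×10⁻² m³.
I = 2 × 1.44×10⁻⁶ × 1.05×10⁻² / (1.26×10⁻⁶ × 0.0269) = 0.894 A.

I ≈ 0.894 A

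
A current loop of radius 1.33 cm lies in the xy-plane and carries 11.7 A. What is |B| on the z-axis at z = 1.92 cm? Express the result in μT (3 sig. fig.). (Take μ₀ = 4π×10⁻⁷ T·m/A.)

B ≈ 102 μT

On the axis of a circular loop, B = μ₀IR² / [2(R²+z²)^(3/2)].
R² + z² = (0.0133)² + (0.0192)² = 0.0005455 m², and (R²+z²)^(3/2) = 1.27×10⁻⁵ m³.
B = (4π×10⁻⁷ × 11.7 × 0.0001769) / (2 × 1.27×10⁻⁵) = 1.02×10⁻⁴ T.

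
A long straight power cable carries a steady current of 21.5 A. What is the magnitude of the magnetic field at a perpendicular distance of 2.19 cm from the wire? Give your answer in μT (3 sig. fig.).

B ≈ 196 μT

For an infinitely long straight wire, B = μ₀I/(2πd).
B = (4π×10⁻⁷ × 21.5) / (2π × 0.0219) = 1.96×10⁻⁴ T.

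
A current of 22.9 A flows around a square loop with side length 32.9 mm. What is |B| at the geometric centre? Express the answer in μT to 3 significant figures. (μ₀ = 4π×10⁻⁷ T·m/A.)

B ≈ 787 μT

Each side is a finite straight segment at perpendicular distance d = a/(2 tan(π/4)) = 0.01645 m from the centre, with end-angles ±π/4.
One side contributes B₁ = (μ₀I/4πd)·2 sin(π/4) = 1.97×10⁻⁴ T.
All 4 sides add in the same direction: B = 4 × 1.97×10⁻⁴ = 7.87×10⁻⁴ T.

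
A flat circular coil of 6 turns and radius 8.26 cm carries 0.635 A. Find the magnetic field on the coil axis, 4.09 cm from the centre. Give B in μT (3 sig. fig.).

B ≈ 20.9 μT

For an N-turn flat coil, B = Nμ₀IR²/[2(R²+z²)^(3/2)] with R = 0.0826 m, z = 0.0409 m.
B = 6 × 3.48×10⁻⁶ T = 2.09×10⁻⁵ T.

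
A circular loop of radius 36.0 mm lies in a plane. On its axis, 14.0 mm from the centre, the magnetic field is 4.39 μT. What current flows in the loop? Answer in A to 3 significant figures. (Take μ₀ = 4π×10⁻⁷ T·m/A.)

I ≈ 0.311 A

On the axis of a loop, B = μ₀IR²/[2(R²+z²)^(3/2)], so I = 2B(R²+z²)^(3/2)/(μ₀R²).
R² + z² = 0.001296 + 0.000196 = 0.001492 m²; raised to 3/2 gives 5.76×10⁻⁵ m³.
I = 2 × 4.39×10⁻⁶ × 5.76×10⁻⁵ / (1.26×10⁻⁶ × 0.001296) = 0.311 A.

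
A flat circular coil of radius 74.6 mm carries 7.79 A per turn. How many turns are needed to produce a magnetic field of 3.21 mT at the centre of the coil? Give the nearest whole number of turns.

For an N-turn coil, B = Nμ₀I/(2R). A single turn gives B₁ = 6.56×10⁻⁵ T with R = 0.0746 m.
N = B/B₁ = 3.21×10⁻³ / 6.56×10⁻⁵ = 48.92.

N = 49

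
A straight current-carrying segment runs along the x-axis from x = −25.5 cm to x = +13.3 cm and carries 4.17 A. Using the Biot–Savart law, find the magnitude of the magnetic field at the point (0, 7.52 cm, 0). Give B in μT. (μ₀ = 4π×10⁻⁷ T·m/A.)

For a finite straight segment, B = (μ₀I/4πd)(sinθ₁ + sinθ₂), where θ₁, θ₂ are the angles from the perpendicular to each end.
The perpendicular distance is d = 0.0752 m; the end-offsets along the wire are a = 0.255 m and b = 0.133 m.
sinθ₁ = 0.255/√(0.255²+0.0752²) = 0.9592; sinθ₂ = 0.133/√(0.133²+0.0752²) = 0.8705.
B = (4π×10⁻⁷ × 4.17) / (4π × 0.0752) × (0.9592 + 0.8705) = 1.01×10⁻⁵ T.

B ≈ 10.1 μT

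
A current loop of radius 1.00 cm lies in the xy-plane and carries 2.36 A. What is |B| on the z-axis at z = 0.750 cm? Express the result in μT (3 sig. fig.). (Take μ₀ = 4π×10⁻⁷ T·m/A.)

On the axis of a circular loop, B = μ₀IR² / [2(R²+z²)^(3/2)].
R² + z² = (0.01)² + (0.0075)² = 0.0001563 m², and (R²+z²)^(3/2) = 1.95×10⁻⁶ m³.
B = (4π×10⁻⁷ × 2.36 × 0.0001) / (2 × 1.95×10⁻⁶) = 7.59×10⁻⁵ T.

B ≈ 75.9 μT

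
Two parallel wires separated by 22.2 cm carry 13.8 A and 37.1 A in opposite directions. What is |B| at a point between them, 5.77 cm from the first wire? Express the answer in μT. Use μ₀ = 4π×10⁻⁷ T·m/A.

B ≈ 93.0 μT

Each long wire gives B = μ₀I/(2πd). Distances are d₁ = 0.0577 m and d₂ = 0.1643 m.
B₁ = 4.78×10⁻⁵ T, B₂ = 4.52×10⁻⁵ T.
Between antiparallel currents both contributions point the same way, so they add. B = B₁ + B₂ = 4.78×10⁻⁵ + 4.52×10⁻⁵ = 9.30×10⁻⁵ T.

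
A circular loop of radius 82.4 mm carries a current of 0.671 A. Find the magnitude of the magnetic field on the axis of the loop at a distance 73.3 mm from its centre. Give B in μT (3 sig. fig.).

On the axis of a circular loop, B = μ₀IR² / [2(R²+z²)^(3/2)].
R² + z² = (0.0824)² + (0.0733)² = 0.01216 m², and (R²+z²)^(3/2) = 1.34×10⁻³ m³.
B = (4π×10⁻⁷ × 0.671 × 0.00679) / (2 × 1.34×10⁻³) = 2.13×10⁻⁶ T.

B ≈ 2.13 μT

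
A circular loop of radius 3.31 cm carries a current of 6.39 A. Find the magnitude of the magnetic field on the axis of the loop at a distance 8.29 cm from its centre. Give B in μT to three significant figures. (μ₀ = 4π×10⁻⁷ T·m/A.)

B ≈ 6.18 μT

On the axis of a circular loop, B = μ₀IR² / [2(R²+z²)^(3/2)].
R² + z² = (0.0331)² + (0.0829)² = 0.007968 m², and (R²+z²)^(3/2) = 7.11×10⁻⁴ m³.
B = (4π×10⁻⁷ × 6.39 × 0.001096) / (2 × 7.11×10⁻⁴) = 6.18×10⁻⁶ T.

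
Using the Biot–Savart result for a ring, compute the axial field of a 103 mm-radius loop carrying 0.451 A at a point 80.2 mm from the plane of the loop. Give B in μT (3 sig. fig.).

B ≈ 1.35 μT

On the axis of a circular loop, B = μ₀IR² / [2(R²+z²)^(3/2)].
R² + z² = (0.103)² + (0.0802)² = 0.01704 m², and (R²+z²)^(3/2) = 2.22×10⁻³ m³.
B = (4π×10⁻⁷ × 0.451 × 0.01061) / (2 × 2.22×10⁻³) = 1.35×10⁻⁶ T.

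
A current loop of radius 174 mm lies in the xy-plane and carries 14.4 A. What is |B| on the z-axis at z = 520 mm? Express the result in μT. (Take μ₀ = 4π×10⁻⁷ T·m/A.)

On the axis of a circular loop, B = μ₀IR² / [2(R²+z²)^(3/2)].
R² + z² = (0.174)² + (0.52)² = 0.3007 m², and (R²+z²)^(3/2) = 0.165 m³.
B = (4π×10⁻⁷ × 14.4 × 0.03028) / (2 × 0.165) = 1.66×10⁻⁶ T.

B ≈ 1.66 μT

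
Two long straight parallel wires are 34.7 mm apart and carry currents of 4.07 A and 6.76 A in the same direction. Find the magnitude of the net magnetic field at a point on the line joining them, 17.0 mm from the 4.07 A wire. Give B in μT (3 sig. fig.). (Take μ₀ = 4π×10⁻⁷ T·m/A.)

B ≈ 28.5 μT

Each long wire gives B = μ₀I/(2πd). Distances are d₁ = 0.017 m and d₂ = 0.0177 m.
B₁ = 4.79×10⁻⁵ T, B₂ = 7.64×10⁻⁵ T.
Between parallel currents the two contributions point in opposite directions, so they subtract. B = |B₁ − B₂| = |4.79×10⁻⁵ − 7.64×10⁻⁵| = 2.85×10⁻⁵ T.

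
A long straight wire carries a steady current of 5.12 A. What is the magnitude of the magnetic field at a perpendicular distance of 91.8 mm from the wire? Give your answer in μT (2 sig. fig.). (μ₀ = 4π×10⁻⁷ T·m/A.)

For an infinitely long straight wire, B = μ₀I/(2πd).
B = (4π×10⁻⁷ × 5.12) / (2π × 0.0918) = 1.12×10⁻⁵ T.

B ≈ 11 μT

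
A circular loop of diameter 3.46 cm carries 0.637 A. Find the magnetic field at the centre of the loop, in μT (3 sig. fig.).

At the centre of a circular loop the Biot–Savart law gives B = μ₀I/(2R) (so R = 0.0173 m).
B = (4π×10⁻⁷ × 0.637) / (2 × 0.0173) = 2.31×10⁻⁵ T.

B ≈ 23.1 μT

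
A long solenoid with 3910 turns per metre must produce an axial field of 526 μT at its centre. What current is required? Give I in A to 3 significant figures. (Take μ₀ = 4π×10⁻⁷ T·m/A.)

Inside a long solenoid B = μ₀nI with n = 3910 m⁻¹, so I = B/(μ₀n).
I = 5.26×10⁻⁴ / (4π×10⁻⁷ × 3910) = 0.107 A.

I ≈ 0.107 A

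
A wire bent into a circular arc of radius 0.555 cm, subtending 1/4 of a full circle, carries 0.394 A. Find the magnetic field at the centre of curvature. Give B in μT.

The Biot–Savart field of a circular arc at its centre is B = μ₀Iφ/(4πR), with φ = 1.571 rad.
B = (4π×10⁻⁷ × 0.394 × 1.571) / (4π × 0.00555) = 1.12×10⁻⁵ T.

B ≈ 11.2 μT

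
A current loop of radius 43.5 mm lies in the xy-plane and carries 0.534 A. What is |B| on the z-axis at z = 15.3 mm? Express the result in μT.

B ≈ 6.48 μT

On the axis of a circular loop, B = μ₀IR² / [2(R²+z²)^(3/2)].
R² + z² = (0.0435)² + (0.0153)² = 0.002126 m², and (R²+z²)^(3/2) = 9.81×10⁻⁵ m³.
B = (4π×10⁻⁷ × 0.534 × 0.001892) / (2 × 9.81×10⁻⁵) = 6.48×10⁻⁶ T.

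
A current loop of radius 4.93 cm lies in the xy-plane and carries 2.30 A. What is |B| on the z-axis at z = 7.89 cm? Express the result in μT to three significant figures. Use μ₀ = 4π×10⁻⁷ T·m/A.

B ≈ 4.36 μT

On the axis of a circular loop, B = μ₀IR² / [2(R²+z²)^(3/2)].
R² + z² = (0.0493)² + (0.0789)² = 0.008656 m², and (R²+z²)^(3/2) = 8.05×10⁻⁴ m³.
B = (4π×10⁻⁷ × 2.30 × 0.00243) / (2 × 8.05×10⁻⁴) = 4.36×10⁻⁶ T.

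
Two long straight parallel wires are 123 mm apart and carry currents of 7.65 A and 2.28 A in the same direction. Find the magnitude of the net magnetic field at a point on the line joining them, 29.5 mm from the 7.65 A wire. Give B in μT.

B ≈ 47.0 μT

Each long wire gives B = μ₀I/(2πd). Distances are d₁ = 0.0295 m and d₂ = 0.0935 m.
B₁ = 5.19×10⁻⁵ T, B₂ = 4.88×10⁻⁶ T.
Between parallel currents the two contributions point in opposite directions, so they subtract. B = |B₁ − B₂| = |5.19×10⁻⁵ − 4.88×10⁻⁶| = 4.70×10⁻⁵ T.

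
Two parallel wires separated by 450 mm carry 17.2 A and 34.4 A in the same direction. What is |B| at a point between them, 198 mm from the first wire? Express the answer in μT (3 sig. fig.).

B ≈ 9.93 μT

Each long wire gives B = μ₀I/(2πd). Distances are d₁ = 0.198 m and d₂ = 0.252 m.
B₁ = 1.74×10⁻⁵ T, B₂ = 2.73×10⁻⁵ T.
Between parallel currents the two contributions point in opposite directions, so they subtract. B = |B₁ − B₂| = |1.74×10⁻⁵ − 2.73×10⁻⁵| = 9.93×10⁻⁶ T.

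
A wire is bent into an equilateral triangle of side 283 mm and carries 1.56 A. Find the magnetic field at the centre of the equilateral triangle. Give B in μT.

B ≈ 9.92 μT

Each side is a finite straight segment at perpendicular distance d = a/(2 tan(π/3)) = 0.0817 m from the centre, with end-angles ±π/3.
One side contributes B₁ = (μ₀I/4πd)·2 sin(π/3) = 3.31×10⁻⁶ T.
All 3 sides add in the same direction: B = 3 × 3.31×10⁻⁶ = 9.92×10⁻⁶ T.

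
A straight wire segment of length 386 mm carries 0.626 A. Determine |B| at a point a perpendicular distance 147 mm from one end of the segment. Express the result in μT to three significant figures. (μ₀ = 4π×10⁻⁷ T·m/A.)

For a finite straight segment, B = (μ₀I/4πd)(sinθ₁ + sinθ₂), where θ₁, θ₂ are the angles from the perpendicular to each end.
The perpendicular foot is at one end, so the two end-offsets along the wire are 0 and L = 0.386 m.
sinθ₁ = 0/√(0²+0.147²) = 0.0000; sinθ₂ = 0.386/√(0.386²+0.147²) = 0.9345.
B = (4π×10⁻⁷ × 0.626) / (4π × 0.147) × (0.0000 + 0.9345) = 3.98×10⁻⁷ T.

B ≈ 0.398 μT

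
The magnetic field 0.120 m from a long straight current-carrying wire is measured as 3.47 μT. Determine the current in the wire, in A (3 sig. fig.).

I ≈ 2.08 A

For a long straight wire B = μ₀I/(2πd), so I = 2πdB/μ₀.
I = 2π × 0.12 × 3.47×10⁻⁶ / (4π×10⁻⁷) = 2.08 A.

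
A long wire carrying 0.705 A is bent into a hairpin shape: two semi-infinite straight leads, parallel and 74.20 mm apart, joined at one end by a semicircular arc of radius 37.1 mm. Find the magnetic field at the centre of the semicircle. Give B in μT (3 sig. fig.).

The semicircular arc contributes B_arc = μ₀I·π/(4πR) = μ₀I/(4R) = 5.97×10⁻⁶ T.
Each semi-infinite lead is at perpendicular distance R = 0.0371 m from the centre, with the perpendicular foot at its near end, so it contributes μ₀I/(4πR); both point the same way, together 3.80×10⁻⁶ T.
Arc and leads all point the same direction: B = 5.97×10⁻⁶ + 3.80×10⁻⁶ = 9.77×10⁻⁶ T.

B ≈ 9.77 μT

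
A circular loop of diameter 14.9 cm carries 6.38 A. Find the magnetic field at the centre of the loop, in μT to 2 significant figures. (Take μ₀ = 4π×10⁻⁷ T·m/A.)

B ≈ 54 μT

At the centre of a circular loop the Biot–Savart law gives B = μ₀I/(2R) (so R = 0.0745 m).
B = (4π×10⁻⁷ × 6.38) / (2 × 0.0745) = 5.38×10⁻⁵ T.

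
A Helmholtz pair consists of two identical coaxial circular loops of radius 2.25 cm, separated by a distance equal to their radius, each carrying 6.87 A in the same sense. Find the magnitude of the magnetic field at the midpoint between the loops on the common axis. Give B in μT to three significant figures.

B ≈ 275 μT

Each loop contributes B = μ₀IR²/[2(R²+z²)^(3/2)] on the axis, with z measured from that loop.
Loop 1 (z = 0.01125 m): B₁ = 1.37×10⁻⁴ T. Loop 2 (z = 0.01125 m): B₂ = 1.37×10⁻⁴ T.
The fields add: B = B₁ + B₂ = 2.75×10⁻⁴ T.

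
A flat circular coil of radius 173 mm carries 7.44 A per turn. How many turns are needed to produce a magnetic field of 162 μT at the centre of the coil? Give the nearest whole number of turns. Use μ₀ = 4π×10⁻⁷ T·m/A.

N = 6

For an N-turn coil, B = Nμ₀I/(2R). A single turn gives B₁ = 2.70×10⁻⁵ T with R = 0.173 m.
N = B/B₁ = 1.62×10⁻⁴ / 2.70×10⁻⁵ = 6.00.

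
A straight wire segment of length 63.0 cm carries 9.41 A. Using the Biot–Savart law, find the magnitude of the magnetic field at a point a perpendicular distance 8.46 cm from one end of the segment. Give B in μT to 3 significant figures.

B ≈ 11.0 μT

For a finite straight segment, B = (μ₀I/4πd)(sinθ₁ + sinθ₂), where θ₁, θ₂ are the angles from the perpendicular to each end.
The perpendicular foot is at one end, so the two end-offsets along the wire are 0 and L = 0.63 m.
sinθ₁ = 0/√(0²+0.0846²) = 0.0000; sinθ₂ = 0.63/√(0.63²+0.0846²) = 0.9911.
B = (4π×10⁻⁷ × 9.41) / (4π × 0.0846) × (0.0000 + 0.9911) = 1.10×10⁻⁵ T.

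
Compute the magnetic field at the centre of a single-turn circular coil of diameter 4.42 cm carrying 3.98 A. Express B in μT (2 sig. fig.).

At the centre of a circular loop the Biot–Savart law gives B = μ₀I/(2R) (so R = 0.0221 m).
B = (4π×10⁻⁷ × 3.98) / (2 × 0.0221) = 1.13×10⁻⁴ T.

B ≈ 110 μT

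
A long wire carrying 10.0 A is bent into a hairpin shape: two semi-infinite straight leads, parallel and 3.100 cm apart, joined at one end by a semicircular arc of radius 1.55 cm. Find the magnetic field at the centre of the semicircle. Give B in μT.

The semicircular arc contributes B_arc = μ₀I·π/(4πR) = μ₀I/(4R) = 2.03×10⁻⁴ T.
Each semi-infinite lead is at perpendicular distance R = 0.0155 m from the centre, with the perpendicular foot at its near end, so it contributes μ₀I/(4πR); both point the same way, together 1.29×10⁻⁴ T.
Arc and leads all point the same direction: B = 2.03×10⁻⁴ + 1.29×10⁻⁴ = 3.32×10⁻⁴ T.

B ≈ 332 μT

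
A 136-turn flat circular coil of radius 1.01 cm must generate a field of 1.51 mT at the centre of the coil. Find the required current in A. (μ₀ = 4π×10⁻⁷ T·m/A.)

I ≈ 0.178 A

For an N-turn coil, B = Nμ₀I/(2R) with R = 0.0101 m, so I = 2RB/(Nμ₀) = 2 × 0.0101 × 1.51×10⁻³ / (136 × 4π×10⁻⁷) = 0.178 A.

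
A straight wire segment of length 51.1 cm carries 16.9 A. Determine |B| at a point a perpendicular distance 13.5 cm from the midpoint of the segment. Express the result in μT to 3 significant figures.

For a finite straight segment, B = (μ₀I/4πd)(sinθ₁ + sinθ₂), where θ₁, θ₂ are the angles from the perpendicular to each end.
The perpendicular from the point meets the wire at its midpoint, so each end is L/2 = 0.2555 m away along the wire.
sinθ₁ = 0.2555/√(0.2555²+0.135²) = 0.8842; sinθ₂ = 0.2555/√(0.2555²+0.135²) = 0.8842.
B = (4π×10⁻⁷ × 16.9) / (4π × 0.135) × (0.8842 + 0.8842) = 2.21×10⁻⁵ T.

B ≈ 22.1 μT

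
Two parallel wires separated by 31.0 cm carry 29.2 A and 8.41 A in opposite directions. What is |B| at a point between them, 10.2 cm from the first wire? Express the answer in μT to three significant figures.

Each long wire gives B = μ₀I/(2πd). Distances are d₁ = 0.102 m and d₂ = 0.208 m.
B₁ = 5.73×10⁻⁵ T, B₂ = 8.09×10⁻⁶ T.
Between antiparallel currents both contributions point the same way, so they add. B = B₁ + B₂ = 5.73×10⁻⁵ + 8.09×10⁻⁶ = 6.53×10⁻⁵ T.

B ≈ 65.3 μT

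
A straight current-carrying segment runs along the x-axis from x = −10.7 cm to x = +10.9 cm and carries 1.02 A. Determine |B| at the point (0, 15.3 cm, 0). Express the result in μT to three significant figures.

For a finite straight segment, B = (μ₀I/4πd)(sinθ₁ + sinθ₂), where θ₁, θ₂ are the angles from the perpendicular to each end.
The perpendicular distance is d = 0.153 m; the end-offsets along the wire are a = 0.107 m and b = 0.109 m.
sinθ₁ = 0.107/√(0.107²+0.153²) = 0.5731; sinθ₂ = 0.109/√(0.109²+0.153²) = 0.5802.
B = (4π×10⁻⁷ × 1.02) / (4π × 0.153) × (0.5731 + 0.5802) = 7.69×10⁻⁷ T.

B ≈ 0.769 μT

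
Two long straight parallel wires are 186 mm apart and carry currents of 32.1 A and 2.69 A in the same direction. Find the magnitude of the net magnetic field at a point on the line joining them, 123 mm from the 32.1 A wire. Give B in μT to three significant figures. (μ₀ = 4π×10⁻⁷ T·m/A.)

B ≈ 43.7 μT

Each long wire gives B = μ₀I/(2πd). Distances are d₁ = 0.123 m and d₂ = 0.063 m.
B₁ = 5.22×10⁻⁵ T, B₂ = 8.54×10⁻⁶ T.
Between parallel currents the two contributions point in opposite directions, so they subtract. B = |B₁ − B₂| = |5.22×10⁻⁵ − 8.54×10⁻⁶| = 4.37×10⁻⁵ T.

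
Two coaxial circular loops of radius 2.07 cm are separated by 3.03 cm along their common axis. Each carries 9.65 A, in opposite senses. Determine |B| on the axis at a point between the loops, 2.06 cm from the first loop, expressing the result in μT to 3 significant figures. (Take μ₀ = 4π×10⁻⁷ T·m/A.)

B ≈ 113 μT

Each loop contributes B = μ₀IR²/[2(R²+z²)^(3/2)] on the axis, with z measured from that loop.
Loop 1 (z = 0.0206 m): B₁ = 1.04×10⁻⁴ T. Loop 2 (z = 0.0097 m): B₂ = 2.17×10⁻⁴ T.
The fields oppose: B = |B₁ − B₂| = 1.13×10⁻⁴ T.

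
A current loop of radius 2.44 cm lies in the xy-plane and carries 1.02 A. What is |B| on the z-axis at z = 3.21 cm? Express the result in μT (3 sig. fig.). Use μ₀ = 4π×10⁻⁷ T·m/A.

B ≈ 5.82 μT

On the axis of a circular loop, B = μ₀IR² / [2(R²+z²)^(3/2)].
R² + z² = (0.0244)² + (0.0321)² = 0.001626 m², and (R²+z²)^(3/2) = 6.56×10⁻⁵ m³.
B = (4π×10⁻⁷ × 1.02 × 0.0005954) / (2 × 6.56×10⁻⁵) = 5.82×10⁻⁶ T.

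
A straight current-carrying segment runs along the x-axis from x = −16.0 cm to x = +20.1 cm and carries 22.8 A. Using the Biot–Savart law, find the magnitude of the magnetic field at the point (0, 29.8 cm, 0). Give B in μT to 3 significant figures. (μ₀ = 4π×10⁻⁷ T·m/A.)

B ≈ 7.90 μT

For a finite straight segment, B = (μ₀I/4πd)(sinθ₁ + sinθ₂), where θ₁, θ₂ are the angles from the perpendicular to each end.
The perpendicular distance is d = 0.298 m; the end-offsets along the wire are a = 0.16 m and b = 0.201 m.
sinθ₁ = 0.16/√(0.16²+0.298²) = 0.4730; sinθ₂ = 0.201/√(0.201²+0.298²) = 0.5592.
B = (4π×10⁻⁷ × 22.8) / (4π × 0.298) × (0.4730 + 0.5592) = 7.90×10⁻⁶ T.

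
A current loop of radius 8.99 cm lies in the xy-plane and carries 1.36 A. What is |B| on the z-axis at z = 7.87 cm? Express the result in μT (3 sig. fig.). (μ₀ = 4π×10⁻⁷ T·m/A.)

B ≈ 4.05 μT

On the axis of a circular loop, B = μ₀IR² / [2(R²+z²)^(3/2)].
R² + z² = (0.0899)² + (0.0787)² = 0.01428 m², and (R²+z²)^(3/2) = 1.71×10⁻³ m³.
B = (4π×10⁻⁷ × 1.36 × 0.008082) / (2 × 1.71×10⁻³) = 4.05×10⁻⁶ T.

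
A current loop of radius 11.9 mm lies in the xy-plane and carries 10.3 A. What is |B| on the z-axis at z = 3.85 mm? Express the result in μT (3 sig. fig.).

B ≈ 468 μT

On the axis of a circular loop, B = μ₀IR² / [2(R²+z²)^(3/2)].
R² + z² = (0.0119)² + (0.00385)² = 0.0001564 m², and (R²+z²)^(3/2) = 1.96×10⁻⁶ m³.
B = (4π×10⁻⁷ × 10.3 × 0.0001416) / (2 × 1.96×10⁻⁶) = 4.68×10⁻⁴ T.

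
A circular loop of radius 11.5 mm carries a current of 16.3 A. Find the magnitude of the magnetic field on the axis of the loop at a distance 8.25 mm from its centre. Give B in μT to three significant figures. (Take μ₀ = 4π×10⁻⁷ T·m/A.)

B ≈ 478 μT

On the axis of a circular loop, B = μ₀IR² / [2(R²+z²)^(3/2)].
R² + z² = (0.0115)² + (0.00825)² = 0.0002003 m², and (R²+z²)^(3/2) = 2.84×10⁻⁶ m³.
B = (4π×10⁻⁷ × 16.3 × 0.0001322) / (2 × 2.84×10⁻⁶) = 4.78×10⁻⁴ T.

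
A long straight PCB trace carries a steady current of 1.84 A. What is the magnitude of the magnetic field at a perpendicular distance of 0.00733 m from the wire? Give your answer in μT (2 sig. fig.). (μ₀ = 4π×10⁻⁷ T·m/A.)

B ≈ 50 μT

For an infinitely long straight wire, B = μ₀I/(2πd).
B = (4π×10⁻⁷ × 1.84) / (2π × 0.00733) = 5.02×10⁻⁵ T.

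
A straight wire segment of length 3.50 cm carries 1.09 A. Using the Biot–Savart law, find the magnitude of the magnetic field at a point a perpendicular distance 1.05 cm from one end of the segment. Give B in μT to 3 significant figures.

B ≈ 9.94 μT

For a finite straight segment, B = (μ₀I/4πd)(sinθ₁ + sinθ₂), where θ₁, θ₂ are the angles from the perpendicular to each end.
The perpendicular foot is at one end, so the two end-offsets along the wire are 0 and L = 0.035 m.
sinθ₁ = 0/√(0²+0.0105²) = 0.0000; sinθ₂ = 0.035/√(0.035²+0.0105²) = 0.9578.
B = (4π×10⁻⁷ × 1.09) / (4π × 0.0105) × (0.0000 + 0.9578) = 9.94×10⁻⁶ T.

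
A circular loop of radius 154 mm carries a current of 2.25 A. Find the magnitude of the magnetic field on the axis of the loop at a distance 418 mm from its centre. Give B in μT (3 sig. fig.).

On the axis of a circular loop, B = μ₀IR² / [2(R²+z²)^(3/2)].
R² + z² = (0.154)² + (0.418)² = 0.1984 m², and (R²+z²)^(3/2) = 8.84×10⁻² m³.
B = (4π×10⁻⁷ × 2.25 × 0.02372) / (2 × 8.84×10⁻²) = 3.79×10⁻⁷ T.

B ≈ 0.379 μT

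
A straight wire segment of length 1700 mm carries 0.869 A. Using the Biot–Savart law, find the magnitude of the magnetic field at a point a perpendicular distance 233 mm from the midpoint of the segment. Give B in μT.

B ≈ 0.719 μT

For a finite straight segment, B = (μ₀I/4πd)(sinθ₁ + sinθ₂), where θ₁, θ₂ are the angles from the perpendicular to each end.
The perpendicular from the point meets the wire at its midpoint, so each end is L/2 = 0.85 m away along the wire.
sinθ₁ = 0.85/√(0.85²+0.233²) = 0.9644; sinθ₂ = 0.85/√(0.85²+0.233²) = 0.9644.
B = (4π×10⁻⁷ × 0.869) / (4π × 0.233) × (0.9644 + 0.9644) = 7.19×10⁻⁷ T.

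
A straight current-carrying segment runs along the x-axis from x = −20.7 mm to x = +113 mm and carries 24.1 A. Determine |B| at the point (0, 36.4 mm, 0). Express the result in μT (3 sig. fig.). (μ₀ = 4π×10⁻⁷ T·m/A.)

B ≈ 95.7 μT

For a finite straight segment, B = (μ₀I/4πd)(sinθ₁ + sinθ₂), where θ₁, θ₂ are the angles from the perpendicular to each end.
The perpendicular distance is d = 0.0364 m; the end-offsets along the wire are a = 0.0207 m and b = 0.113 m.
sinθ₁ = 0.0207/√(0.0207²+0.0364²) = 0.4943; sinθ₂ = 0.113/√(0.113²+0.0364²) = 0.9518.
B = (4π×10⁻⁷ × 24.1) / (4π × 0.0364) × (0.4943 + 0.9518) = 9.57×10⁻⁵ T.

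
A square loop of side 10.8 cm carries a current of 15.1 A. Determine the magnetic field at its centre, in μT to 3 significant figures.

B ≈ 158 μT

Each side is a finite straight segment at perpendicular distance d = a/(2 tan(π/4)) = 0.054 m from the centre, with end-angles ±π/4.
One side contributes B₁ = (μ₀I/4πd)·2 sin(π/4) = 3.95×10⁻⁵ T.
All 4 sides add in the same direction: B = 4 × 3.95×10⁻⁵ = 1.58×10⁻⁴ T.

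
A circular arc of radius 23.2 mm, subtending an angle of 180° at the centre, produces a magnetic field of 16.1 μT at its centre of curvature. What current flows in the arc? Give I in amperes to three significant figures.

For a circular arc, B = μ₀Iφ/(4πR) with φ in radians; here φ = 3.142 rad.
So I = 4πRB/(μ₀φ) = 4π × 0.0232 × 1.61×10⁻⁵ / (4π×10⁻⁷ × 3.142) = 1.19 A.

I ≈ 1.19 A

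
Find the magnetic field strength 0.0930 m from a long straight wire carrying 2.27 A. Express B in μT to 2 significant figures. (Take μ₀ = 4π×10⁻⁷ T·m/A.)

B ≈ 4.9 μT

For an infinitely long straight wire, B = μ₀I/(2πd).
B = (4π×10⁻⁷ × 2.27) / (2π × 0.093) = 4.88×10⁻⁶ T.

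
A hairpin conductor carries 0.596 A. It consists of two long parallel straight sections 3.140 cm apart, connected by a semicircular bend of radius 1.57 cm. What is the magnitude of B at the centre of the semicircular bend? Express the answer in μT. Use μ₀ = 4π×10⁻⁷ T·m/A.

B ≈ 19.5 μT

The semicircular arc contributes B_arc = μ₀I·π/(4πR) = μ₀I/(4R) = 1.19×10⁻⁵ T.
Each semi-infinite lead is at perpendicular distance R = 0.0157 m from the centre, with the perpendicular foot at its near end, so it contributes μ₀I/(4πR); both point the same way, together 7.59×10⁻⁶ T.
Arc and leads all point the same direction: B = 1.19×10⁻⁵ + 7.59×10⁻⁶ = 1.95×10⁻⁵ T.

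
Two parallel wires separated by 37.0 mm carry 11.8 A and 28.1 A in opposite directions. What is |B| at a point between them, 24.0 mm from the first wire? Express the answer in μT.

Each long wire gives B = μ₀I/(2πd). Distances are d₁ = 0.024 m and d₂ = 0.013 m.
B₁ = 9.83×10⁻⁵ T, B₂ = 4.32×10⁻⁴ T.
Between antiparallel currents both contributions point the same way, so they add. B = B₁ + B₂ = 9.83×10⁻⁵ + 4.32×10⁻⁴ = 5.31×10⁻⁴ T.

B ≈ 531 μT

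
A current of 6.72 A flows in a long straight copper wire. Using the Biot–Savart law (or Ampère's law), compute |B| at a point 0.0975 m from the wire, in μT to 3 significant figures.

For an infinitely long straight wire, B = μ₀I/(2πd).
B = (4π×10⁻⁷ × 6.72) / (2π × 0.0975) = 1.38×10⁻⁵ T.

B ≈ 13.8 μT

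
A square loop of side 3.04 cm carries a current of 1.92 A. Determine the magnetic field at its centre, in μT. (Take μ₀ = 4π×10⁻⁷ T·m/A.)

B ≈ 71.5 μT

Each side is a finite straight segment at perpendicular distance d = a/(2 tan(π/4)) = 0.0152 m from the centre, with end-angles ±π/4.
One side contributes B₁ = (μ₀I/4πd)·2 sin(π/4) = 1.79×10⁻⁵ T.
All 4 sides add in the same direction: B = 4 × 1.79×10⁻⁵ = 7.15×10⁻⁵ T.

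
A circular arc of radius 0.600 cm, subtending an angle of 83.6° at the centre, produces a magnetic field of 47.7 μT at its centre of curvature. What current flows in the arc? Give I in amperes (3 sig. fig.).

For a circular arc, B = μ₀Iφ/(4πR) with φ in radians; here φ = 1.459 rad.
So I = 4πRB/(μ₀φ) = 4π × 0.006 × 4.77×10⁻⁵ / (4π×10⁻⁷ × 1.459) = 1.96 A.

I ≈ 1.96 A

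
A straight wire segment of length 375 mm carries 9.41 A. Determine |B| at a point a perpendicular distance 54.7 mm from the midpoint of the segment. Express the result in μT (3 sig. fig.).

For a finite straight segment, B = (μ₀I/4πd)(sinθ₁ + sinθ₂), where θ₁, θ₂ are the angles from the perpendicular to each end.
The perpendicular from the point meets the wire at its midpoint, so each end is L/2 = 0.1875 m away along the wire.
sinθ₁ = 0.1875/√(0.1875²+0.0547²) = 0.9600; sinθ₂ = 0.1875/√(0.1875²+0.0547²) = 0.9600.
B = (4π×10⁻⁷ × 9.41) / (4π × 0.0547) × (0.9600 + 0.9600) = 3.30×10⁻⁵ T.

B ≈ 33.0 μT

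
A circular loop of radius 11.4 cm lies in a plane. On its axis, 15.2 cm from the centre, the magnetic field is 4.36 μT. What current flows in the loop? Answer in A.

I ≈ 3.66 A

On the axis of a loop, B = μ₀IR²/[2(R²+z²)^(3/2)], so I = 2B(R²+z²)^(3/2)/(μ₀R²).
R² + z² = 0.013 + 0.0231 = 0.0361 m²; raised to 3/2 gives 6.86×10⁻³ m³.
I = 2 × 4.36×10⁻⁶ × 6.86×10⁻³ / (1.26×10⁻⁶ × 0.013) = 3.66 A.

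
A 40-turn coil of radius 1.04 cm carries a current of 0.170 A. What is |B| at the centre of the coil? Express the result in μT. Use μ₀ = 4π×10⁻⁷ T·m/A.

B ≈ 411 μT

For an N-turn flat coil, B = Nμ₀I/(2R) with R = 0.0104 m.
B = 40 × 1.03×10⁻⁵ T = 4.11×10⁻⁴ T.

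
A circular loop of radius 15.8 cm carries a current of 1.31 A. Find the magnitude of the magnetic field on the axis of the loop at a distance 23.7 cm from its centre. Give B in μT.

B ≈ 0.889 μT

On the axis of a circular loop, B = μ₀IR² / [2(R²+z²)^(3/2)].
R² + z² = (0.158)² + (0.237)² = 0.08113 m², and (R²+z²)^(3/2) = 2.31×10⁻² m³.
B = (4π×10⁻⁷ × 1.31 × 0.02496) / (2 × 2.31×10⁻²) = 8.89×10⁻⁷ T.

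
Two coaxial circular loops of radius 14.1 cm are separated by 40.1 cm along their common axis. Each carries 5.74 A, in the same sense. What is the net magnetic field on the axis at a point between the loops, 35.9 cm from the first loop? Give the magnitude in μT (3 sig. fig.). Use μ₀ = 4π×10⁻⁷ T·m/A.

B ≈ 23.8 μT

Each loop contributes B = μ₀IR²/[2(R²+z²)^(3/2)] on the axis, with z measured from that loop.
Loop 1 (z = 0.359 m): B₁ = 1.25×10⁻⁶ T. Loop 2 (z = 0.042 m): B₂ = 2.25×10⁻⁵ T.
The fields add: B = B₁ + B₂ = 2.38×10⁻⁵ T.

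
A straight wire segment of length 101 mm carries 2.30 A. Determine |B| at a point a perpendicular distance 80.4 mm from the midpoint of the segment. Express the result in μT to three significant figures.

B ≈ 3.04 μT

For a finite straight segment, B = (μ₀I/4πd)(sinθ₁ + sinθ₂), where θ₁, θ₂ are the angles from the perpendicular to each end.
The perpendicular from the point meets the wire at its midpoint, so each end is L/2 = 0.0505 m away along the wire.
sinθ₁ = 0.0505/√(0.0505²+0.0804²) = 0.5319; sinθ₂ = 0.0505/√(0.0505²+0.0804²) = 0.5319.
B = (4π×10⁻⁷ × 2.30) / (4π × 0.0804) × (0.5319 + 0.5319) = 3.04×10⁻⁶ T.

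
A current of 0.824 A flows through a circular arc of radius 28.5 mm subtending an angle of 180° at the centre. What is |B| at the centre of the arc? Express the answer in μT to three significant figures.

B ≈ 9.08 μT

The Biot–Savart field of a circular arc at its centre is B = μ₀Iφ/(4πR), with φ = 3.142 rad.
B = (4π×10⁻⁷ × 0.824 × 3.142) / (4π × 0.0285) = 9.08×10⁻⁶ T.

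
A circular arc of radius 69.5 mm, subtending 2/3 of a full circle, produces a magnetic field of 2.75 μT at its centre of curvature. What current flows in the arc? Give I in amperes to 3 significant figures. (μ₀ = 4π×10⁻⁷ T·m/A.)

I ≈ 0.456 A

For a circular arc, B = μ₀Iφ/(4πR) with φ in radians; here φ = 4.189 rad.
So I = 4πRB/(μ₀φ) = 4π × 0.0695 × 2.75×10⁻⁶ / (4π×10⁻⁷ × 4.189) = 0.456 A.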